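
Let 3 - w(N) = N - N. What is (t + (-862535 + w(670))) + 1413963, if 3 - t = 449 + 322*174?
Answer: 494957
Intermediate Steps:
w(N) = 3 (w(N) = 3 - (N - N) = 3 - 1*0 = 3 + 0 = 3)
t = -56474 (t = 3 - (449 + 322*174) = 3 - (449 + 56028) = 3 - 1*56477 = 3 - 56477 = -56474)
(t + (-862535 + w(670))) + 1413963 = (-56474 + (-862535 + 3)) + 1413963 = (-56474 - 862532) + 1413963 = -919006 + 1413963 = 494957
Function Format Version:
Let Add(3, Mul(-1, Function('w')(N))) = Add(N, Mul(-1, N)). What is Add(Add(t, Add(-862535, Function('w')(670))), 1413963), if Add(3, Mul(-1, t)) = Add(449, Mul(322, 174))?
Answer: 494957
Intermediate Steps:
Function('w')(N) = 3 (Function('w')(N) = Add(3, Mul(-1, Add(N, Mul(-1, N)))) = Add(3, Mul(-1, 0)) = Add(3, 0) = 3)
t = -56474 (t = Add(3, Mul(-1, Add(449, Mul(322, 174)))) = Add(3, Mul(-1, Add(449, 56028))) = Add(3, Mul(-1, 56477)) = Add(3, -56477) = -56474)
Add(Add(t, Add(-862535, Function('w')(670))), 1413963) = Add(Add(-56474, Add(-862535, 3)), 1413963) = Add(Add(-56474, -862532), 1413963) = Add(-919006, 1413963) = 494957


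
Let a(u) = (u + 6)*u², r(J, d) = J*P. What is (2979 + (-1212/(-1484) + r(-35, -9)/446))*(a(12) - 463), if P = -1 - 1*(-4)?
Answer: 1049638296213/165466 ≈ 6.3435e+6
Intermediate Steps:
P = 3 (P = -1 + 4 = 3)
r(J, d) = 3*J (r(J, d) = J*3 = 3*J)
a(u) = u²*(6 + u) (a(u) = (6 + u)*u² = u²*(6 + u))
(2979 + (-1212/(-1484) + r(-35, -9)/446))*(a(12) - 463) = (2979 + (-1212/(-1484) + (3*(-35))/446))*(12²*(6 + 12) - 463) = (2979 + (-1212*(-1/1484) - 105*1/446))*(144*18 - 463) = (2979 + (303/371 - 105/446))*(2592 - 463) = (2979 + 96183/165466)*2129 = (493019397/165466)*2129 = 1049638296213/165466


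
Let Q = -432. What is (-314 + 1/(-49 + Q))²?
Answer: 22811571225/231361 ≈ 98597.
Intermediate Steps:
(-314 + 1/(-49 + Q))² = (-314 + 1/(-49 - 432))² = (-314 + 1/(-481))² = (-314 - 1/481)² = (-151035/481)² = 22811571225/231361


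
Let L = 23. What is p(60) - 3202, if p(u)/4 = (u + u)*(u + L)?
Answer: 36638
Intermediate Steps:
p(u) = 8*u*(23 + u) (p(u) = 4*((u + u)*(u + 23)) = 4*((2*u)*(23 + u)) = 4*(2*u*(23 + u)) = 8*u*(23 + u))
p(60) - 3202 = 8*60*(23 + 60) - 3202 = 8*60*83 - 3202 = 39840 - 3202 = 36638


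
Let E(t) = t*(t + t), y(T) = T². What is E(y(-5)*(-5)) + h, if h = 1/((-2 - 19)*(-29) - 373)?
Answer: 7375001/236 ≈ 31250.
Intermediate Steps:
h = 1/236 (h = 1/(-21*(-29) - 373) = 1/(609 - 373) = 1/236 ≈ 0.0042373)
E(t) = 2*t² (E(t) = t*(2*t) = 2*t²)
E(y(-5)*(-5)) + h = 2*((-5)²*(-5))² + 1/236 = 2*(25*(-5))² + 1/236 = 2*(-125)² + 1/236 = 2*15625 + 1/236 = 31250 + 1/236 = 7375001/236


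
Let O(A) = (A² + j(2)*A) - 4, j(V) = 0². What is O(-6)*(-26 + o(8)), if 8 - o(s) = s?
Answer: -832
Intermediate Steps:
j(V) = 0
o(s) = 8 - s
O(A) = -4 + A² (O(A) = (A² + 0*A) - 4 = (A² + 0) - 4 = A² - 4 = -4 + A²)
O(-6)*(-26 + o(8)) = (-4 + (-6)²)*(-26 + (8 - 1*8)) = (-4 + 36)*(-26 + (8 - 8)) = 32*(-26 + 0) = 32*(-26) = -832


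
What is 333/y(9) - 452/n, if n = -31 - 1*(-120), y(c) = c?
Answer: 2841/89 ≈ 31.921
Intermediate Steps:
n = 89 (n = -31 + 120 = 89)
333/y(9) - 452/n = 333/9 - 452/89 = 333*(⅑) - 452*1/89 = 37 - 452/89 = 2841/89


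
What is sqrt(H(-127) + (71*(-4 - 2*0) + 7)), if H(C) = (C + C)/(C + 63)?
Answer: I*sqrt(17474)/8 ≈ 16.524*I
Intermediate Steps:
H(C) = 2*C/(63 + C) (H(C) = (2*C)/(63 + C) = 2*C/(63 + C))
sqrt(H(-127) + (71*(-4 - 2*0) + 7)) = sqrt(2*(-127)/(63 - 127) + (71*(-4 - 2*0) + 7)) = sqrt(2*(-127)/(-64) + (71*(-4 + 0) + 7)) = sqrt(2*(-127)*(-1/64) + (71*(-4) + 7)) = sqrt(127/32 + (-284 + 7)) = sqrt(127/32 - 277) = sqrt(-8737/32) = I*sqrt(17474)/8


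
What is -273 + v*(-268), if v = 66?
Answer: -17961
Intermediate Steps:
-273 + v*(-268) = -273 + 66*(-268) = -273 - 17688 = -17961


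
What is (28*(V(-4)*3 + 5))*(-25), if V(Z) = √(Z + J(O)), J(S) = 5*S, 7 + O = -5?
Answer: -3500 - 16800*I ≈ -3500.0 - 16800.0*I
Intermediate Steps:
O = -12 (O = -7 - 5 = -12)
V(Z) = √(-60 + Z) (V(Z) = √(Z + 5*(-12)) = √(Z - 60) = √(-60 + Z))
(28*(V(-4)*3 + 5))*(-25) = (28*(√(-60 - 4)*3 + 5))*(-25) = (28*(√(-64)*3 + 5))*(-25) = (28*((8*I)*3 + 5))*(-25) = (28*(24*I + 5))*(-25) = (28*(5 + 24*I))*(-25) = (140 + 672*I)*(-25) = -3500 - 16800*I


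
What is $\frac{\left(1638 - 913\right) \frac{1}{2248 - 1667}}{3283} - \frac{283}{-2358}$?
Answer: $\frac{541510259}{4497703434} \approx 0.1204$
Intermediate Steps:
$\frac{\left(1638 - 913\right) \frac{1}{2248 - 1667}}{3283} - \frac{283}{-2358} = \frac{725}{581} \cdot \frac{1}{3283} - - \frac{283}{2358} = 725 \cdot \frac{1}{581} \cdot \frac{1}{3283} + \frac{283}{2358} = \frac{725}{581} \cdot \frac{1}{3283} + \frac{283}{2358} = \frac{725}{1907423} + \frac{283}{2358} = \frac{541510259}{4497703434}$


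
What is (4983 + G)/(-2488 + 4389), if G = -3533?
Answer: 1450/1901 ≈ 0.76276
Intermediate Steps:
(4983 + G)/(-2488 + 4389) = (4983 - 3533)/(-2488 + 4389) = 1450/1901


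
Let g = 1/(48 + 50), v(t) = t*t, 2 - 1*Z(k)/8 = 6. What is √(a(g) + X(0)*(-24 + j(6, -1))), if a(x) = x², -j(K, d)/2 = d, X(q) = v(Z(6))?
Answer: 3*I*√24039879/98 ≈ 150.09*I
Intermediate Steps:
Z(k) = -32 (Z(k) = 16 - 8*6 = 16 - 48 = -32)
v(t) = t²
X(q) = 1024 (X(q) = (-32)² = 1024)
j(K, d) = -2*d
g = 1/98 ≈ 0.010204
√(a(g) + X(0)*(-24 + j(6, -1))) = √((1/98)² + 1024*(-24 - 2*(-1))) = √(1/9604 + 1024*(-24 + 2)) = √(1/9604 + 1024*(-22)) = √(1/9604 - 22528) = √(-216358911/9604) = 3*I*√24039879/98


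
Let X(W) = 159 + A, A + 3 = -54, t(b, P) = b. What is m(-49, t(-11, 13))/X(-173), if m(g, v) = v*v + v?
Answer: 55/51 ≈ 1.0784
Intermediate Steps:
A = -57 (A = -3 - 54 = -57)
X(W) = 102 (X(W) = 159 - 57 = 102)
m(g, v) = v + v**2 (m(g, v) = v**2 + v = v + v**2)
m(-49, t(-11, 13))/X(-173) = -11*(1 - 11)/102 = -11*(-10)*(1/102) = 110*(1/102) = 55/51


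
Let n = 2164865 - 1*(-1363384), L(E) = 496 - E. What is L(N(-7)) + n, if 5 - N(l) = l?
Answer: 3528733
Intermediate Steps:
N(l) = 5 - l
n = 3528249 (n = 2164865 + 1363384 = 3528249)
L(N(-7)) + n = (496 - (5 - 1*(-7))) + 3528249 = (496 - (5 + 7)) + 3528249 = (496 - 1*12) + 3528249 = (496 - 12) + 3528249 = 484 + 3528249 = 3528733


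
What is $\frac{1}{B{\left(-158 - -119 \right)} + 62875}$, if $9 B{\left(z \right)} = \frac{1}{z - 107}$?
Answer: $\frac{1314}{82617749} \approx 1.5905 \cdot 10^{-5}$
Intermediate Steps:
$B{\left(z \right)} = \frac{1}{9 \left(-107 + z\right)}$ ($B{\left(z \right)} = \frac{1}{9 \left(z - 107\right)} = \frac{1}{9 \left(-107 + z\right)}$)
$\frac{1}{B{\left(-158 - -119 \right)} + 62875} = \frac{1}{\frac{1}{9 \left(-107 - 39\right)} + 62875} = \frac{1}{\frac{1}{9 \left(-146\right)} + 62875} = \frac{1}{\frac{1}{9} \left(- \frac{1}{146}\right) + 62875} = \frac{1}{- \frac{1}{1314} + 62875} = \frac{1}{\frac{82617749}{1314}} = \frac{1314}{82617749}$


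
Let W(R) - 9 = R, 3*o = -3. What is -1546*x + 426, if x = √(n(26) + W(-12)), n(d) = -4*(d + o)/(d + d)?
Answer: 426 - 12368*I*√13/13 ≈ 426.0 - 3430.3*I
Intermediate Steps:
o = -1 (o = (⅓)*(-3) = -1)
W(R) = 9 + R
n(d) = -2*(-1 + d)/d (n(d) = -4*(d - 1)/(d + d) = -4*(-1 + d)/(2*d) = -4*(-1 + d)*1/(2*d) = -2*(-1 + d)/d)
x = 8*I*√13/13 (x = √((-2 + 2/26) + (9 - 12)) = √((-2 + 2*(1/26)) - 3) = √((-2 + 1/13) - 3) = √(-25/13 - 3) = √(-64/13) = 8*I*√13/13 ≈ 2.2188*I)
-1546*x + 426 = -12368*I*√13/13 + 426 = 426 - 12368*I*√13/13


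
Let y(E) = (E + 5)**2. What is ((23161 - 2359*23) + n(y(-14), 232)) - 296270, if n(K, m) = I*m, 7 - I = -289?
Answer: -258694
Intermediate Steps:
I = 296 (I = 7 - 1*(-289) = 7 + 289 = 296)
y(E) = (5 + E)**2
n(K, m) = 296*m
((23161 - 2359*23) + n(y(-14), 232)) - 296270 = ((23161 - 2359*23) + 296*232) - 296270 = ((23161 - 1*54257) + 68672) - 296270 = ((23161 - 54257) + 68672) - 296270 = (-31096 + 68672) - 296270 = 37576 - 296270 = -258694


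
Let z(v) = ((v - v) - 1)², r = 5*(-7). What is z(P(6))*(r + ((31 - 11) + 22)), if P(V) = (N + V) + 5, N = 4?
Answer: 7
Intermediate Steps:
P(V) = 9 + V (P(V) = (4 + V) + 5 = 9 + V)
r = -35
z(v) = 1 (z(v) = (0 - 1)² = (-1)² = 1)
z(P(6))*(r + ((31 - 11) + 22)) = 1*(-35 + ((31 - 11) + 22)) = 1*(-35 + (20 + 22)) = 1*(-35 + 42) = 1*7 = 7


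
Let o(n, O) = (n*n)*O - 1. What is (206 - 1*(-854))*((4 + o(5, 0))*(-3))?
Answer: -9540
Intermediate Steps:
o(n, O) = -1 + O*n² (o(n, O) = n²*O - 1 = O*n² - 1 = -1 + O*n²)
(206 - 1*(-854))*((4 + o(5, 0))*(-3)) = (206 - 1*(-854))*((4 + (-1 + 0*5²))*(-3)) = (206 + 854)*((4 + (-1 + 0*25))*(-3)) = 1060*((4 + (-1 + 0))*(-3)) = 1060*((4 - 1)*(-3)) = 1060*(3*(-3)) = 1060*(-9) = -9540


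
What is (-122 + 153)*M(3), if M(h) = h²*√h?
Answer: 279*√3 ≈ 483.24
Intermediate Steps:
M(h) = h^(5/2)
(-122 + 153)*M(3) = (-122 + 153)*3^(5/2) = 31*(9*√3) = 279*√3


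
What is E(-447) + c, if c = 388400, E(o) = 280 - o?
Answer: 389127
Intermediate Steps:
E(-447) + c = (280 - 1*(-447)) + 388400 = (280 + 447) + 388400 = 727 + 388400 = 389127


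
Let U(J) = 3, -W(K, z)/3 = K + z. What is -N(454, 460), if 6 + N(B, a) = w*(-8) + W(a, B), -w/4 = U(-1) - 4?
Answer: 2780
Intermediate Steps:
W(K, z) = -3*K - 3*z (W(K, z) = -3*(K + z) = -3*K - 3*z)
w = 4 (w = -4*(3 - 4) = -4*(-1) = 4)
N(B, a) = -38 - 3*B - 3*a (N(B, a) = -6 + (4*(-8) + (-3*a - 3*B)) = -6 + (-32 + (-3*B - 3*a)) = -6 + (-32 - 3*B - 3*a) = -38 - 3*B - 3*a)
-N(454, 460) = -(-38 - 3*454 - 3*460) = -(-38 - 1362 - 1380) = -1*(-2780) = 2780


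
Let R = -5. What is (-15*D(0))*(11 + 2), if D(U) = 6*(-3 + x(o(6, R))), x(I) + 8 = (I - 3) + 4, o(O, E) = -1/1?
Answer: 12870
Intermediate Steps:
o(O, E) = -1 (o(O, E) = -1*1 = -1)
x(I) = -7 + I (x(I) = -8 + ((I - 3) + 4) = -8 + ((-3 + I) + 4) = -8 + (1 + I) = -7 + I)
D(U) = -66 (D(U) = 6*(-3 + (-7 - 1)) = 6*(-3 - 8) = 6*(-11) = -66)
(-15*D(0))*(11 + 2) = (-15*(-66))*(11 + 2) = 990*13 = 12870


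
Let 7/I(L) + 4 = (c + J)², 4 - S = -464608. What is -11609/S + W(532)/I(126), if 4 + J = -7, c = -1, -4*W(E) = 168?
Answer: -390285689/464612 ≈ -840.03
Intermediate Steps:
S = 464612 (S = 4 - 1*(-464608) = 4 + 464608 = 464612)
W(E) = -42 (W(E) = -¼*168 = -42)
J = -11 (J = -4 - 7 = -11)
I(L) = 1/20 (I(L) = 7/(-4 + (-1 - 11)²) = 7/(-4 + (-12)²) = 7/(-4 + 144) = 7/140 = 7*(1/140) = 1/20)
-11609/S + W(532)/I(126) = -11609/464612 - 42/1/20 = -11609*1/464612 - 42*20 = -11609/464612 - 840 = -390285689/464612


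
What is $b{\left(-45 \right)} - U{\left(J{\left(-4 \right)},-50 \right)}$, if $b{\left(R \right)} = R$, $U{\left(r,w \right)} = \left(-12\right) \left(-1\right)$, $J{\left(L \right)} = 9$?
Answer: $-57$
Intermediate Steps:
$U{\left(r,w \right)} = 12$
$b{\left(-45 \right)} - U{\left(J{\left(-4 \right)},-50 \right)} = -45 - 12 = -57$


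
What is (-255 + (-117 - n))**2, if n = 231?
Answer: 363609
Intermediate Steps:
(-255 + (-117 - n))**2 = (-255 + (-117 - 1*231))**2 = (-255 + (-117 - 231))**2 = (-255 - 348)**2 = (-603)**2 = 363609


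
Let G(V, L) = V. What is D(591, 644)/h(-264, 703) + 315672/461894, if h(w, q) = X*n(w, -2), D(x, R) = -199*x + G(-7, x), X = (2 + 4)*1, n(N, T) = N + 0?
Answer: 1713317161/22863753 ≈ 74.936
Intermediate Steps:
n(N, T) = N
X = 6 (X = 6*1 = 6)
D(x, R) = -7 - 199*x (D(x, R) = -199*x - 7 = -7 - 199*x)
h(w, q) = 6*w
D(591, 644)/h(-264, 703) + 315672/461894 = (-7 - 199*591)/((6*(-264))) + 315672/461894 = (-7 - 117609)/(-1584) + 315672*(1/461894) = -117616*(-1/1584) + 157836/230947 = 7351/99 + 157836/230947 = 1713317161/22863753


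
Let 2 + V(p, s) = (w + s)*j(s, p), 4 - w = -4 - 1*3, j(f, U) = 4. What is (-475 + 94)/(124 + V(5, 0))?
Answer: -381/166 ≈ -2.2952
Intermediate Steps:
w = 11 (w = 4 - (-4 - 1*3) = 4 - (-4 - 3) = 4 - 1*(-7) = 4 + 7 = 11)
V(p, s) = 42 + 4*s (V(p, s) = -2 + (11 + s)*4 = -2 + (44 + 4*s) = 42 + 4*s)
(-475 + 94)/(124 + V(5, 0)) = (-475 + 94)/(124 + (42 + 4*0)) = -381/(124 + (42 + 0)) = -381/(124 + 42) = -381/166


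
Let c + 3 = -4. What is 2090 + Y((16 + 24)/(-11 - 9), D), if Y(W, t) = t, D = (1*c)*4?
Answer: 2062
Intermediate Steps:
c = -7 (c = -3 - 4 = -7)
D = -28 (D = (1*(-7))*4 = -7*4 = -28)
2090 + Y((16 + 24)/(-11 - 9), D) = 2090 - 28 = 2062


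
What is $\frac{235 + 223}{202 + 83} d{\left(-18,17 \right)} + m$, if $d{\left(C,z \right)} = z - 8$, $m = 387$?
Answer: $\frac{38139}{95} \approx 401.46$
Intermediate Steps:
$d{\left(C,z \right)} = -8 + z$
$\frac{235 + 223}{202 + 83} d{\left(-18,17 \right)} + m = \frac{235 + 223}{202 + 83} \left(-8 + 17\right) + 387 = \frac{458}{285} \cdot 9 + 387 = \frac{1374}{95} + 387 = \frac{38139}{95}$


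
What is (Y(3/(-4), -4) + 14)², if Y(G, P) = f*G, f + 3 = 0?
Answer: 4225/16 ≈ 264.06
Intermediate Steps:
f = -3 (f = -3 + 0 = -3)
Y(G, P) = -3*G
(Y(3/(-4), -4) + 14)² = (-9/(-4) + 14)² = (-9*(-1)/4 + 14)² = (-3*(-¾) + 14)² = (9/4 + 14)² = (65/4)² = 4225/16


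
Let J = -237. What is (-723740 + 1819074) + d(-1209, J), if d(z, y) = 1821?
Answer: 1097155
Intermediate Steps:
(-723740 + 1819074) + d(-1209, J) = (-723740 + 1819074) + 1821 = 1095334 + 1821 = 1097155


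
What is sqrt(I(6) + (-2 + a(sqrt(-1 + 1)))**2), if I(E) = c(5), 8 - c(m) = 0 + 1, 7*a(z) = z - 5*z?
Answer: sqrt(11) ≈ 3.3166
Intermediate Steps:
a(z) = -4*z/7 (a(z) = (z - 5*z)/7 = (-4*z)/7 = -4*z/7)
c(m) = 7 (c(m) = 8 - (0 + 1) = 8 - 1*1 = 8 - 1 = 7)
I(E) = 7
sqrt(I(6) + (-2 + a(sqrt(-1 + 1)))**2) = sqrt(7 + (-2 - 4*sqrt(-1 + 1)/7)**2) = sqrt(7 + (-2 - 4*sqrt(0)/7)**2) = sqrt(7 + (-2 - 4/7*0)**2) = sqrt(7 + (-2 + 0)**2) = sqrt(7 + (-2)**2) = sqrt(7 + 4) = sqrt(11)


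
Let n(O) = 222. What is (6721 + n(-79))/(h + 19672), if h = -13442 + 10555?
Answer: 6943/16785 ≈ 0.41364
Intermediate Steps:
h = -2887
(6721 + n(-79))/(h + 19672) = (6721 + 222)/(-2887 + 19672) = 6943/16785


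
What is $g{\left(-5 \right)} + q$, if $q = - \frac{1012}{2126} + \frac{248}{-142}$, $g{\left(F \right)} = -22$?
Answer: $- \frac{1828144}{75473} \approx -24.222$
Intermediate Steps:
$q = - \frac{167738}{75473}$ ($q = \left(-1012\right) \frac{1}{2126} + 248 \left(- \frac{1}{142}\right) = - \frac{506}{1063} - \frac{124}{71} = - \frac{167738}{75473} \approx -2.2225$)
$g{\left(-5 \right)} + q = -22 - \frac{167738}{75473} = - \frac{1828144}{75473}$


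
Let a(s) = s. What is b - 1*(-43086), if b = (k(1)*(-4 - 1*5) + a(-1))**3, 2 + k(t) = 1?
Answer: 43598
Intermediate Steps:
k(t) = -1 (k(t) = -2 + 1 = -1)
b = 512 (b = (-(-4 - 1*5) - 1)**3 = (-(-4 - 5) - 1)**3 = (-1*(-9) - 1)**3 = (9 - 1)**3 = 8**3 = 512)
b - 1*(-43086) = 512 - 1*(-43086) = 512 + 43086 = 43598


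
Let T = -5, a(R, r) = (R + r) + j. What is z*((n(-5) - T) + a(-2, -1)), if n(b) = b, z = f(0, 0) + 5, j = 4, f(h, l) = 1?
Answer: 6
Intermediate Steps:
z = 6 (z = 1 + 5 = 6)
a(R, r) = 4 + R + r (a(R, r) = (R + r) + 4 = 4 + R + r)
z*((n(-5) - T) + a(-2, -1)) = 6*((-5 - 1*(-5)) + (4 - 2 - 1)) = 6*((-5 + 5) + 1) = 6*(0 + 1) = 6*1 = 6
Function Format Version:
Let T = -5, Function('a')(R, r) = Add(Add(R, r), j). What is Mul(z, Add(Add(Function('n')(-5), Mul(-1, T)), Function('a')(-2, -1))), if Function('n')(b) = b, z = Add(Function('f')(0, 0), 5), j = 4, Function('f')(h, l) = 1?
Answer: 6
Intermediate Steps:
z = 6 (z = Add(1, 5) = 6)
Function('a')(R, r) = Add(4, R, r) (Function('a')(R, r) = Add(Add(R, r), 4) = Add(4, R, r))
Mul(z, Add(Add(Function('n')(-5), Mul(-1, T)), Function('a')(-2, -1))) = Mul(6, Add(Add(-5, Mul(-1, -5)), Add(4, -2, -1))) = Mul(6, Add(Add(-5, 5), 1)) = Mul(6, Add(0, 1)) = Mul(6, 1) = 6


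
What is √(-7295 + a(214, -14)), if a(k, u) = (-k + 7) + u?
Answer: 2*I*√1879 ≈ 86.695*I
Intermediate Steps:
a(k, u) = 7 + u - k (a(k, u) = (7 - k) + u = 7 + u - k)
√(-7295 + a(214, -14)) = √(-7295 + (7 - 14 - 1*214)) = √(-7295 + (7 - 14 - 214)) = √(-7295 - 221) = √(-7516) = 2*I*√1879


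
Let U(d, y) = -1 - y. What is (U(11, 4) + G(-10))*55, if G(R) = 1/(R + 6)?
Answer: -1155/4 ≈ -288.75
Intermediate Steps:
G(R) = 1/(6 + R)
(U(11, 4) + G(-10))*55 = ((-1 - 1*4) + 1/(6 - 10))*55 = ((-1 - 4) + 1/(-4))*55 = (-5 - ¼)*55 = -21/4*55 = -1155/4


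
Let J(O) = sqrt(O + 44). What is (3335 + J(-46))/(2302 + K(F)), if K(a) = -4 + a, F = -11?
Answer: 3335/2287 + I*sqrt(2)/2287 ≈ 1.4582 + 0.00061837*I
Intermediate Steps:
J(O) = sqrt(44 + O)
(3335 + J(-46))/(2302 + K(F)) = (3335 + sqrt(44 - 46))/(2302 + (-4 - 11)) = (3335 + sqrt(-2))/(2302 - 15) = (3335 + I*sqrt(2))/2287 = (3335 + I*sqrt(2))*(1/2287) = 3335/2287 + I*sqrt(2)/2287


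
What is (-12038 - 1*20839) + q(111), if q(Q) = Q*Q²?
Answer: 1334754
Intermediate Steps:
q(Q) = Q³
(-12038 - 1*20839) + q(111) = (-12038 - 1*20839) + 111³ = (-12038 - 20839) + 1367631 = -32877 + 1367631 = 1334754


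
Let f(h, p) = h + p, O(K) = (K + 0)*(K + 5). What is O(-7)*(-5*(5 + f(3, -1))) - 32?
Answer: -522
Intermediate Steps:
O(K) = K*(5 + K)
O(-7)*(-5*(5 + f(3, -1))) - 32 = (-7*(5 - 7))*(-5*(5 + (3 - 1))) - 32 = (-7*(-2))*(-5*(5 + 2)) - 32 = 14*(-5*7) - 32 = 14*(-35) - 32 = -490 - 32 = -522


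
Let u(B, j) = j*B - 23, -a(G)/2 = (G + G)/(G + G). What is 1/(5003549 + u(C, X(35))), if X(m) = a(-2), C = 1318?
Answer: 1/5000890 ≈ 1.9996e-7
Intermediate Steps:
a(G) = -2 (a(G) = -2*(G + G)/(G + G) = -2*2*G/(2*G) = -2*2*G*1/(2*G) = -2*1 = -2)
X(m) = -2
u(B, j) = -23 + B*j (u(B, j) = B*j - 23 = -23 + B*j)
1/(5003549 + u(C, X(35))) = 1/(5003549 + (-23 + 1318*(-2))) = 1/(5003549 + (-23 - 2636)) = 1/(5003549 - 2659) = 1/5000890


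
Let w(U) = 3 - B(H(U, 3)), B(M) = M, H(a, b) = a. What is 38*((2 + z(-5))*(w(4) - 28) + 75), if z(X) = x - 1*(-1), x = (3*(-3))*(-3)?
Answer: -30210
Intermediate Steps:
x = 27 (x = -9*(-3) = 27)
w(U) = 3 - U
z(X) = 28 (z(X) = 27 - 1*(-1) = 27 + 1 = 28)
38*((2 + z(-5))*(w(4) - 28) + 75) = 38*((2 + 28)*((3 - 1*4) - 28) + 75) = 38*(30*((3 - 4) - 28) + 75) = 38*(30*(-1 - 28) + 75) = 38*(30*(-29) + 75) = 38*(-870 + 75) = 38*(-795) = -30210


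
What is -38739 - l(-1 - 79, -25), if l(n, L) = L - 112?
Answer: -38602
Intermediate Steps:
l(n, L) = -112 + L
-38739 - l(-1 - 79, -25) = -38739 - (-112 - 25) = -38739 - 1*(-137) = -38739 + 137 = -38602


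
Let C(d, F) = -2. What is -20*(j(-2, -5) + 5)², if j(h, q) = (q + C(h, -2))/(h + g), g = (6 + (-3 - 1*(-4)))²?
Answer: -1039680/2209 ≈ -470.66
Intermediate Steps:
g = 49 (g = (6 + (-3 + 4))² = (6 + 1)² = 7² = 49)
j(h, q) = (-2 + q)/(49 + h) (j(h, q) = (q - 2)/(h + 49) = (-2 + q)/(49 + h))
-20*(j(-2, -5) + 5)² = -20*((-2 - 5)/(49 - 2) + 5)² = -20*(-7/47 + 5)² = -20*(228/47)² = -20*51984/2209 = -1039680/2209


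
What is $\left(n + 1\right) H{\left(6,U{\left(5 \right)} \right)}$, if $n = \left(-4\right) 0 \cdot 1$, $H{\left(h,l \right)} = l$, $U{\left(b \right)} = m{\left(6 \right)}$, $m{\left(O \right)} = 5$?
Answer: $5$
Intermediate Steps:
$U{\left(b \right)} = 5$
$n = 0$ ($n = 0 \cdot 1 = 0$)
$\left(n + 1\right) H{\left(6,U{\left(5 \right)} \right)} = \left(0 + 1\right) 5 = 1 \cdot 5 = 5$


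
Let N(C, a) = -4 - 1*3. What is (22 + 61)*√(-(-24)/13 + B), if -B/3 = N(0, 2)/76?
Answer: 249*√57551/494 ≈ 120.92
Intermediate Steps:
N(C, a) = -7 (N(C, a) = -4 - 3 = -7)
B = 21/76 (B = -(-21)/76 = -3*(-7/76) = 21/76 ≈ 0.27632)
(22 + 61)*√(-(-24)/13 + B) = (22 + 61)*√(-(-24)/13 + 21/76) = 83*√(-(-24)/13 + 21/76) = 83*√(-1*(-24/13) + 21/76) = 83*√(24/13 + 21/76) = 83*√(2097/988) = 83*(3*√57551/494) = 249*√57551/494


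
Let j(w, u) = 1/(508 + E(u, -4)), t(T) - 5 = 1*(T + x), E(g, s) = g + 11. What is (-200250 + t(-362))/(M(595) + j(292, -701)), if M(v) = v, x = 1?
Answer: -36510292/108289 ≈ -337.16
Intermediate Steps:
E(g, s) = 11 + g
t(T) = 6 + T (t(T) = 5 + 1*(T + 1) = 5 + 1*(1 + T) = 5 + (1 + T) = 6 + T)
j(w, u) = 1/(519 + u) (j(w, u) = 1/(508 + (11 + u)) = 1/(519 + u))
(-200250 + t(-362))/(M(595) + j(292, -701)) = (-200250 + (6 - 362))/(595 + 1/(519 - 701)) = (-200250 - 356)/(595 + 1/(-182)) = -200606/(595 - 1/182) = -200606/108289/182 = -200606*182/108289 = -36510292/108289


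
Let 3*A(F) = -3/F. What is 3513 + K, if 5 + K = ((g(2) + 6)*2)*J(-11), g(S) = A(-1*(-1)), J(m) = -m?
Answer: 3618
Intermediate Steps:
A(F) = -1/F (A(F) = (-3/F)/3 = -1/F)
g(S) = -1 (g(S) = -1/((-1*(-1))) = -1/1 = -1*1 = -1)
K = 105 (K = -5 + ((-1 + 6)*2)*(-1*(-11)) = -5 + (5*2)*11 = -5 + 10*11 = -5 + 110 = 105)
3513 + K = 3513 + 105 = 3618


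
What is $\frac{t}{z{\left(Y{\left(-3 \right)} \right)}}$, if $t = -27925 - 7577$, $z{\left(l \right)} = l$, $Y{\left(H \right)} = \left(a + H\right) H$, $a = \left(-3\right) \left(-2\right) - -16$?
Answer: $\frac{11834}{19} \approx 622.84$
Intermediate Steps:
$a = 22$ ($a = 6 + 16 = 22$)
$Y{\left(H \right)} = H \left(22 + H\right)$ ($Y{\left(H \right)} = \left(22 + H\right) H = H \left(22 + H\right)$)
$t = -35502$
$\frac{t}{z{\left(Y{\left(-3 \right)} \right)}} = - \frac{35502}{\left(-3\right) \left(22 - 3\right)} = - \frac{35502}{\left(-3\right) 19} = - \frac{35502}{-57} = \left(-35502\right) \left(- \frac{1}{57}\right) = \frac{11834}{19}$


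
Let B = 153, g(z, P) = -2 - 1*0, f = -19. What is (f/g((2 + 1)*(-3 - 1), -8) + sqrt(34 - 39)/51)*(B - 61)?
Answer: 874 + 92*I*sqrt(5)/51 ≈ 874.0 + 4.0337*I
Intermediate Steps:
g(z, P) = -2 (g(z, P) = -2 + 0 = -2)
(f/g((2 + 1)*(-3 - 1), -8) + sqrt(34 - 39)/51)*(B - 61) = (-19/(-2) + sqrt(34 - 39)/51)*(153 - 61) = (-19*(-1/2) + sqrt(-5)*(1/51))*92 = (19/2 + (I*sqrt(5))*(1/51))*92 = (19/2 + I*sqrt(5)/51)*92 = 874 + 92*I*sqrt(5)/51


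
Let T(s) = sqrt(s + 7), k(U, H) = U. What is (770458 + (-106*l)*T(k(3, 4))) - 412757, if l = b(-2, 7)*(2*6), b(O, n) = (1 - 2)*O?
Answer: 357701 - 2544*sqrt(10) ≈ 3.4966e+5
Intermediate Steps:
b(O, n) = -O
T(s) = sqrt(7 + s)
l = 24 (l = (-1*(-2))*(2*6) = 2*12 = 24)
(770458 + (-106*l)*T(k(3, 4))) - 412757 = (770458 + (-106*24)*sqrt(7 + 3)) - 412757 = (770458 - 2544*sqrt(10)) - 412757 = 357701 - 2544*sqrt(10)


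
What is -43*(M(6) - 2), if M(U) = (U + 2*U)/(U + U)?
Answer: 43/2 ≈ 21.500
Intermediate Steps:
M(U) = 3/2 (M(U) = (3*U)/((2*U)) = (3*U)*(1/(2*U)) = 3/2)
-43*(M(6) - 2) = -43*(3/2 - 2) = -43*(-½) = 43/2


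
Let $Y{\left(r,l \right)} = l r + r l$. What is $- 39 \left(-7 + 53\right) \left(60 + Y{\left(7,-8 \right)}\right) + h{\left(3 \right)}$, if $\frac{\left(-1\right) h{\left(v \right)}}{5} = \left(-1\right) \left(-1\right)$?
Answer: $93283$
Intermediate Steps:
$h{\left(v \right)} = -5$ ($h{\left(v \right)} = - 5 \left(\left(-1\right) \left(-1\right)\right) = \left(-5\right) 1 = -5$)
$Y{\left(r,l \right)} = 2 l r$ ($Y{\left(r,l \right)} = l r + l r = 2 l r$)
$- 39 \left(-7 + 53\right) \left(60 + Y{\left(7,-8 \right)}\right) + h{\left(3 \right)} = - 39 \left(-7 + 53\right) \left(60 + 2 \left(-8\right) 7\right) - 5 = - 39 \cdot 46 \left(60 - 112\right) - 5 = - 39 \cdot 46 \left(-52\right) - 5 = \left(-39\right) \left(-2392\right) - 5 = 93288 - 5 = 93283$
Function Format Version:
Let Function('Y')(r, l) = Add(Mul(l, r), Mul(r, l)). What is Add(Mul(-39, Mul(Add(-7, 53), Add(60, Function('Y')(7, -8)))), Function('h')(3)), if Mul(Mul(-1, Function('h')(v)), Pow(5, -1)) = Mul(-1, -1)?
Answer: 93283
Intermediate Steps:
Function('h')(v) = -5 (Function('h')(v) = Mul(-5, Mul(-1, -1)) = Mul(-5, 1) = -5)
Function('Y')(r, l) = Mul(2, l, r) (Function('Y')(r, l) = Add(Mul(l, r), Mul(l, r)) = Mul(2, l, r))
Add(Mul(-39, Mul(Add(-7, 53), Add(60, Function('Y')(7, -8)))), Function('h')(3)) = Add(Mul(-39, Mul(Add(-7, 53), Add(60, Mul(2, -8, 7)))), -5) = Add(Mul(-39, Mul(46, Add(60, -112))), -5) = Add(Mul(-39, Mul(46, -52)), -5) = Add(Mul(-39, -2392), -5) = Add(93288, -5) = 93283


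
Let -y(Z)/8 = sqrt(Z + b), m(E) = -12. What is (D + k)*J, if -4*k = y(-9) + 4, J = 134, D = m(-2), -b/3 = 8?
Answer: -1742 + 268*I*sqrt(33) ≈ -1742.0 + 1539.5*I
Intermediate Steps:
b = -24 (b = -3*8 = -24)
D = -12
y(Z) = -8*sqrt(-24 + Z) (y(Z) = -8*sqrt(Z - 24) = -8*sqrt(-24 + Z))
k = -1 + 2*I*sqrt(33) (k = -(-8*sqrt(-24 - 9) + 4)/4 = -(-8*I*sqrt(33) + 4)/4 = -(4 - 8*I*sqrt(33))/4 = -1 + 2*I*sqrt(33) ≈ -1.0 + 11.489*I)
(D + k)*J = (-12 + (-1 + 2*I*sqrt(33)))*134 = (-13 + 2*I*sqrt(33))*134 = -1742 + 268*I*sqrt(33)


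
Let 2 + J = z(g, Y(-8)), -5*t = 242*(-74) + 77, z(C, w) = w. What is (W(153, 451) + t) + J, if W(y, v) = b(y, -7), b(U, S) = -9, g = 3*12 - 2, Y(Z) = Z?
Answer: 17736/5 ≈ 3547.2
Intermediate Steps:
g = 34 (g = 36 - 2 = 34)
t = 17831/5 (t = -(242*(-74) + 77)/5 = -(-17908 + 77)/5 = -⅕*(-17831) = 17831/5 ≈ 3566.2)
W(y, v) = -9
J = -10 (J = -2 - 8 = -10)
(W(153, 451) + t) + J = (-9 + 17831/5) - 10 = 17786/5 - 10 = 17736/5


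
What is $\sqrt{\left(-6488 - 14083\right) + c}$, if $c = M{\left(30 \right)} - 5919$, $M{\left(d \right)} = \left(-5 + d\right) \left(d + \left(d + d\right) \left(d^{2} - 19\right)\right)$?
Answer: $4 \sqrt{80985} \approx 1138.3$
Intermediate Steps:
$M{\left(d \right)} = \left(-5 + d\right) \left(d + 2 d \left(-19 + d^{2}\right)\right)$
$c = 1316331$ ($c = 30 \left(185 - 1110 - 10 \cdot 30^{2} + 2 \cdot 30^{3}\right) - 5919 = 30 \left(185 - 1110 - 9000 + 2 \cdot 27000\right) - 5919 = 30 \left(185 - 1110 - 9000 + 54000\right) - 5919 = 30 \cdot 44075 - 5919 = 1322250 - 5919 = 1316331$)
$\sqrt{\left(-6488 - 14083\right) + c} = \sqrt{\left(-6488 - 14083\right) + 1316331} = \sqrt{-20571 + 1316331} = \sqrt{1295760} = 4 \sqrt{80985}$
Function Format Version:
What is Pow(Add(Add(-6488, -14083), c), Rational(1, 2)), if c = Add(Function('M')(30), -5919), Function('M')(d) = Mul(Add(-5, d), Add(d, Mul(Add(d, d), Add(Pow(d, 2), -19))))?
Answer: Mul(4, Pow(80985, Rational(1, 2))) ≈ 1138.3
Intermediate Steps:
Function('M')(d) = Mul(Add(-5, d), Add(d, Mul(2, d, Add(-19, Pow(d, 2))))) (Function('M')(d) = Mul(Add(-5, d), Add(d, Mul(Mul(2, d), Add(-19, Pow(d, 2))))) = Mul(Add(-5, d), Add(d, Mul(2, d, Add(-19, Pow(d, 2))))))
c = 1316331 (c = Add(Mul(30, Add(185, Mul(-37, 30), Mul(-10, Pow(30, 2)), Mul(2, Pow(30, 3)))), -5919) = Add(Mul(30, Add(185, -1110, Mul(-10, 900), Mul(2, 27000))), -5919) = Add(Mul(30, Add(185, -1110, -9000, 54000)), -5919) = Add(Mul(30, 44075), -5919) = Add(1322250, -5919) = 1316331)
Pow(Add(Add(-6488, -14083), c), Rational(1, 2)) = Pow(Add(Add(-6488, -14083), 1316331), Rational(1, 2)) = Pow(Add(-20571, 1316331), Rational(1, 2)) = Pow(1295760, Rational(1, 2)) = Mul(4, Pow(80985, Rational(1, 2)))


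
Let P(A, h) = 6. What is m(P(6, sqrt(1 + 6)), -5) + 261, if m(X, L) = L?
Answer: 256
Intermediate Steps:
m(P(6, sqrt(1 + 6)), -5) + 261 = -5 + 261 = 256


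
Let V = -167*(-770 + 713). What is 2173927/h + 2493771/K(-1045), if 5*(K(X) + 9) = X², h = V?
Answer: 498515167241/2078911524 ≈ 239.80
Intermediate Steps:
V = 9519 (V = -167*(-57) = 9519)
h = 9519
K(X) = -9 + X²/5
2173927/h + 2493771/K(-1045) = 2173927/9519 + 2493771/(-9 + (⅕)*(-1045)²) = 2173927*(1/9519) + 2493771/(-9 + (⅕)*1092025) = 2173927/9519 + 2493771/(-9 + 218405) = 2173927/9519 + 2493771/218396 = 498515167241/2078911524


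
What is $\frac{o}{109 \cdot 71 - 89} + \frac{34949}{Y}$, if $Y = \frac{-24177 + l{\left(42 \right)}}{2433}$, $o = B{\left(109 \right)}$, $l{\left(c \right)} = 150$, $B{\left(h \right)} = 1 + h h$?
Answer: $- \frac{108366837706}{30634425} \approx -3537.4$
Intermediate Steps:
$B{\left(h \right)} = 1 + h^{2}$
$o = 11882$ ($o = 1 + 109^{2} = 1 + 11881 = 11882$)
$Y = - \frac{8009}{811}$ ($Y = \frac{-24177 + 150}{2433} = \left(-24027\right) \frac{1}{2433} = - \frac{8009}{811} \approx -9.8755$)
$\frac{o}{109 \cdot 71 - 89} + \frac{34949}{Y} = \frac{11882}{109 \cdot 71 - 89} + \frac{34949}{- \frac{8009}{811}} = \frac{11882}{7739 - 89} + 34949 \left(- \frac{811}{8009}\right) = \frac{11882}{7650} - \frac{28343639}{8009} = 11882 \cdot \frac{1}{7650} - \frac{28343639}{8009} = \frac{5941}{3825} - \frac{28343639}{8009} = - \frac{108366837706}{30634425}$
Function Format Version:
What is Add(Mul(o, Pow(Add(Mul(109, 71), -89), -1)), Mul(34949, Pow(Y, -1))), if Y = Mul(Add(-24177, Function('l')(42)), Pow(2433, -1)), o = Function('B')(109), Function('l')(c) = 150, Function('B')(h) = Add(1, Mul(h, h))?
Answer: Rational(-108366837706, 30634425) ≈ -3537.4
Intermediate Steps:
Function('B')(h) = Add(1, Pow(h, 2))
o = 11882 (o = Add(1, Pow(109, 2)) = Add(1, 11881) = 11882)
Y = Rational(-8009, 811) (Y = Mul(Add(-24177, 150), Pow(2433, -1)) = Mul(-24027, Rational(1, 2433)) = Rational(-8009, 811) ≈ -9.8755)
Add(Mul(o, Pow(Add(Mul(109, 71), -89), -1)), Mul(34949, Pow(Y, -1))) = Add(Mul(11882, Pow(Add(Mul(109, 71), -89), -1)), Mul(34949, Pow(Rational(-8009, 811), -1))) = Add(Mul(11882, Pow(Add(7739, -89), -1)), Mul(34949, Rational(-811, 8009))) = Add(Mul(11882, Pow(7650, -1)), Rational(-28343639, 8009)) = Add(Mul(11882, Rational(1, 7650)), Rational(-28343639, 8009)) = Add(Rational(5941, 3825), Rational(-28343639, 8009)) = Rational(-108366837706, 30634425)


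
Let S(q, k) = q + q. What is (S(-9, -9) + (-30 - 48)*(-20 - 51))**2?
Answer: 30470400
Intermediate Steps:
S(q, k) = 2*q
(S(-9, -9) + (-30 - 48)*(-20 - 51))**2 = (2*(-9) + (-30 - 48)*(-20 - 51))**2 = (-18 - 78*(-71))**2 = (-18 + 5538)**2 = 5520**2 = 30470400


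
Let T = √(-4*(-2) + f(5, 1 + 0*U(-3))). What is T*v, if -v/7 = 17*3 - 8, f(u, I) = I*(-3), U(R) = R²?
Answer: -301*√5 ≈ -673.06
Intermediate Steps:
f(u, I) = -3*I
v = -301 (v = -7*(17*3 - 8) = -7*(51 - 8) = -7*43 = -301)
T = √5 (T = √(-4*(-2) - 3*(1 + 0*(-3)²)) = √(8 - 3*(1 + 0*9)) = √(8 - 3*(1 + 0)) = √(8 - 3*1) = √(8 - 3) = √5 ≈ 2.2361)
T*v = √5*(-301) = -301*√5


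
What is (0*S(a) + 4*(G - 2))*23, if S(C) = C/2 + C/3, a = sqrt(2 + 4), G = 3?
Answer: 92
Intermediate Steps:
a = sqrt(6) ≈ 2.4495
S(C) = 5*C/6 (S(C) = C*(1/2) + C*(1/3) = C/2 + C/3 = 5*C/6)
(0*S(a) + 4*(G - 2))*23 = (0*(5*sqrt(6)/6) + 4*(3 - 2))*23 = (0 + 4*1)*23 = (0 + 4)*23 = 4*23 = 92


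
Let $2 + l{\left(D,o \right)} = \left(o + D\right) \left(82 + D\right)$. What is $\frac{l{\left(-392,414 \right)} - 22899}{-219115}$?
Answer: $\frac{29721}{219115} \approx 0.13564$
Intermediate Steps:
$l{\left(D,o \right)} = -2 + \left(82 + D\right) \left(D + o\right)$ ($l{\left(D,o \right)} = -2 + \left(o + D\right) \left(82 + D\right) = -2 + \left(D + o\right) \left(82 + D\right) = -2 + \left(82 + D\right) \left(D + o\right)$)
$\frac{l{\left(-392,414 \right)} - 22899}{-219115} = \frac{\left(-2 + \left(-392\right)^{2} + 82 \left(-392\right) + 82 \cdot 414 - 162288\right) - 22899}{-219115} = \left(\left(-2 + 153664 - 32144 + 33948 - 162288\right) - 22899\right) \left(- \frac{1}{219115}\right) = \left(-6822 - 22899\right) \left(- \frac{1}{219115}\right) = \left(-29721\right) \left(- \frac{1}{219115}\right) = \frac{29721}{219115}$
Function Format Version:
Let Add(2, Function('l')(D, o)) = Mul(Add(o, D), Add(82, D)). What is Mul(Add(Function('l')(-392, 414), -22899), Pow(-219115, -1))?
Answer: Rational(29721, 219115) ≈ 0.13564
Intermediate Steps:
Function('l')(D, o) = Add(-2, Mul(Add(82, D), Add(D, o))) (Function('l')(D, o) = Add(-2, Mul(Add(o, D), Add(82, D))) = Add(-2, Mul(Add(D, o), Add(82, D))) = Add(-2, Mul(Add(82, D), Add(D, o))))
Mul(Add(Function('l')(-392, 414), -22899), Pow(-219115, -1)) = Mul(Add(Add(-2, Pow(-392, 2), Mul(82, -392), Mul(82, 414), Mul(-392, 414)), -22899), Pow(-219115, -1)) = Mul(Add(Add(-2, 153664, -32144, 33948, -162288), -22899), Rational(-1, 219115)) = Mul(Add(-6822, -22899), Rational(-1, 219115)) = Mul(-29721, Rational(-1, 219115)) = Rational(29721, 219115)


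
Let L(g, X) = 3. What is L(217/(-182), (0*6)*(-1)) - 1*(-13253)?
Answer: 13256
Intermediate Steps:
L(217/(-182), (0*6)*(-1)) - 1*(-13253) = 3 - 1*(-13253) = 3 + 13253 = 13256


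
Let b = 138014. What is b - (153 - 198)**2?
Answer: 135989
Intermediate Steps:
b - (153 - 198)**2 = 138014 - (153 - 198)**2 = 138014 - 1*(-45)**2 = 138014 - 1*2025 = 138014 - 2025 = 135989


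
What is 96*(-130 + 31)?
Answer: -9504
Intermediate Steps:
96*(-130 + 31) = 96*(-99) = -9504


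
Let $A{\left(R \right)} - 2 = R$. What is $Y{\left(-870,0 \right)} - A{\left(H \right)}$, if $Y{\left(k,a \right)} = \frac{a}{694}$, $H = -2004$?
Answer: $2002$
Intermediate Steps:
$Y{\left(k,a \right)} = \frac{a}{694}$ ($Y{\left(k,a \right)} = a \frac{1}{694} = \frac{a}{694}$)
$A{\left(R \right)} = 2 + R$
$Y{\left(-870,0 \right)} - A{\left(H \right)} = \frac{1}{694} \cdot 0 - \left(2 - 2004\right) = 0 - -2002 = 0 + 2002 = 2002$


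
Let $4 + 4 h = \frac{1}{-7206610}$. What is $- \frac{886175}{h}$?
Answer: $\frac{25545270467000}{28826441} \approx 8.8618 \cdot 10^{5}$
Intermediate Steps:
$h = - \frac{28826441}{28826440}$ ($h = -1 + \frac{1}{4 \left(-7206610\right)} = -1 + \frac{1}{4} \left(- \frac{1}{7206610}\right) = -1 - \frac{1}{28826440} = - \frac{28826441}{28826440} \approx -1.0$)
$- \frac{886175}{h} = - \frac{886175}{- \frac{28826441}{28826440}} = \left(-886175\right) \left(- \frac{28826440}{28826441}\right) = \frac{25545270467000}{28826441}$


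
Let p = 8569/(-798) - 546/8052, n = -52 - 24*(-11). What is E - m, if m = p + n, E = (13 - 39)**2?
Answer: 6690490/14091 ≈ 474.81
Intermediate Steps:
E = 676 (E = (-26)**2 = 676)
n = 212 (n = -52 + 264 = 212)
p = -152266/14091 (p = 8569*(-1/798) - 546*1/8052 = -451/42 - 91/1342 = -152266/14091 ≈ -10.806)
m = 2835026/14091 (m = -152266/14091 + 212 = 2835026/14091 ≈ 201.19)
E - m = 676 - 1*2835026/14091 = 676 - 2835026/14091 = 6690490/14091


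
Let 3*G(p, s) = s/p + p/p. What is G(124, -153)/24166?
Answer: -29/8989752 ≈ -3.2259e-6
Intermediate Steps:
G(p, s) = 1/3 + s/(3*p) (G(p, s) = (s/p + p/p)/3 = (s/p + 1)/3 = (1 + s/p)/3 = 1/3 + s/(3*p))
G(124, -153)/24166 = ((1/3)*(124 - 153)/124)/24166 = ((1/3)*(1/124)*(-29))*(1/24166) = -29/372*1/24166 = -29/8989752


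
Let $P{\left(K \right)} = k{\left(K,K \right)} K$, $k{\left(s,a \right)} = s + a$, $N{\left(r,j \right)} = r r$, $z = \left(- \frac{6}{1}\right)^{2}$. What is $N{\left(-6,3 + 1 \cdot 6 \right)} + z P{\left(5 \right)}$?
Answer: $1836$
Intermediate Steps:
$z = 36$ ($z = \left(\left(-6\right) 1\right)^{2} = \left(-6\right)^{2} = 36$)
$N{\left(r,j \right)} = r^{2}$
$k{\left(s,a \right)} = a + s$
$P{\left(K \right)} = 2 K^{2}$ ($P{\left(K \right)} = \left(K + K\right) K = 2 K K = 2 K^{2}$)
$N{\left(-6,3 + 1 \cdot 6 \right)} + z P{\left(5 \right)} = \left(-6\right)^{2} + 36 \cdot 2 \cdot 5^{2} = 36 + 36 \cdot 2 \cdot 25 = 36 + 36 \cdot 50 = 36 + 1800 = 1836$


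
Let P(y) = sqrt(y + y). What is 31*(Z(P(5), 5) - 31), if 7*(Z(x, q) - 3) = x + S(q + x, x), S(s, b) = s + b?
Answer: -5921/7 + 93*sqrt(10)/7 ≈ -803.84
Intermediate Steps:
P(y) = sqrt(2)*sqrt(y) (P(y) = sqrt(2*y) = sqrt(2)*sqrt(y))
S(s, b) = b + s
Z(x, q) = 3 + q/7 + 3*x/7 (Z(x, q) = 3 + (x + (x + (q + x)))/7 = 3 + (x + (q + 2*x))/7 = 3 + (q + 3*x)/7 = 3 + (q/7 + 3*x/7) = 3 + q/7 + 3*x/7)
31*(Z(P(5), 5) - 31) = 31*((3 + (1/7)*5 + 3*(sqrt(2)*sqrt(5))/7) - 31) = 31*((3 + 5/7 + 3*sqrt(10)/7) - 31) = 31*((26/7 + 3*sqrt(10)/7) - 31) = 31*(-191/7 + 3*sqrt(10)/7) = -5921/7 + 93*sqrt(10)/7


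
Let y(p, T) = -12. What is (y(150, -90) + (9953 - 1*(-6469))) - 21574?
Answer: -5164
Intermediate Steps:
(y(150, -90) + (9953 - 1*(-6469))) - 21574 = (-12 + (9953 - 1*(-6469))) - 21574 = (-12 + (9953 + 6469)) - 21574 = (-12 + 16422) - 21574 = 16410 - 21574 = -5164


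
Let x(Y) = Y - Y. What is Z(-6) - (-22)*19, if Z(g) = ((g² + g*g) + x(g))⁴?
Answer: 26874274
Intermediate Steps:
x(Y) = 0
Z(g) = 16*g⁸ (Z(g) = ((g² + g*g) + 0)⁴ = ((g² + g²) + 0)⁴ = (2*g² + 0)⁴ = (2*g²)⁴ = 16*g⁸)
Z(-6) - (-22)*19 = 16*(-6)⁸ - (-22)*19 = 16*1679616 - 1*(-418) = 26873856 + 418 = 26874274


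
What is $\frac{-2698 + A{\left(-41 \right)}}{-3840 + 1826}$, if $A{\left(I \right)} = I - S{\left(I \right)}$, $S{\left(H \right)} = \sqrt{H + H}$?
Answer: $\frac{2739}{2014} + \frac{i \sqrt{82}}{2014} \approx 1.36 + 0.0044962 i$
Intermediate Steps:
$S{\left(H \right)} = \sqrt{2} \sqrt{H}$ ($S{\left(H \right)} = \sqrt{2 H} = \sqrt{2} \sqrt{H}$)
$A{\left(I \right)} = I - \sqrt{2} \sqrt{I}$
$\frac{-2698 + A{\left(-41 \right)}}{-3840 + 1826} = \frac{-2698 - \left(41 + \sqrt{2} \sqrt{-41}\right)}{-3840 + 1826} = \frac{-2698 - \left(41 + \sqrt{2} i \sqrt{41}\right)}{-2014} = \left(-2698 - \left(41 + i \sqrt{82}\right)\right) \left(- \frac{1}{2014}\right) = \left(-2739 - i \sqrt{82}\right) \left(- \frac{1}{2014}\right) = \frac{2739}{2014} + \frac{i \sqrt{82}}{2014}$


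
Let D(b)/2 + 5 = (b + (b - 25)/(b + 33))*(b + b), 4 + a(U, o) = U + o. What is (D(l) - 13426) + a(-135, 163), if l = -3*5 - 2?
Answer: -24155/2 ≈ -12078.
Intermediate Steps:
l = -17 (l = -15 - 2 = -17)
a(U, o) = -4 + U + o (a(U, o) = -4 + (U + o) = -4 + U + o)
D(b) = -10 + 4*b*(b + (-25 + b)/(33 + b)) (D(b) = -10 + 2*((b + (b - 25)/(b + 33))*(b + b)) = -10 + 2*((b + (-25 + b)/(33 + b))*(2*b)) = -10 + 2*(2*b*(b + (-25 + b)/(33 + b))) = -10 + 4*b*(b + (-25 + b)/(33 + b)))
(D(l) - 13426) + a(-135, 163) = (2*(-165 - 55*(-17) + 2*(-17)³ + 68*(-17)²)/(33 - 17) - 13426) + (-4 - 135 + 163) = (2*(-165 + 935 + 2*(-4913) + 68*289)/16 - 13426) + 24 = (2*(1/16)*(-165 + 935 - 9826 + 19652) - 13426) + 24 = (2*(1/16)*10596 - 13426) + 24 = (2649/2 - 13426) + 24 = -24203/2 + 24 = -24155/2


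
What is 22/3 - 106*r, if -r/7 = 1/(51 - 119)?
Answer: -365/102 ≈ -3.5784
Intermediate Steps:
r = 7/68 (r = -7/(51 - 119) = -7/(-68) = -7*(-1/68) = 7/68 ≈ 0.10294)
22/3 - 106*r = 22/3 - 106*7/68 = (⅓)*22 - 371/34 = 22/3 - 371/34 = -365/102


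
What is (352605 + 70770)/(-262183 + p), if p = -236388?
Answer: -423375/498571 ≈ -0.84918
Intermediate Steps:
(352605 + 70770)/(-262183 + p) = (352605 + 70770)/(-262183 - 236388) = 423375/(-498571) = 423375*(-1/498571) = -423375/498571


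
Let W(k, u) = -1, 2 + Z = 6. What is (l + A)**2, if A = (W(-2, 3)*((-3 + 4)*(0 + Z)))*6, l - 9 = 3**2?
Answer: 36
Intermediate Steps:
Z = 4 (Z = -2 + 6 = 4)
l = 18 (l = 9 + 3**2 = 9 + 9 = 18)
A = -24 (A = -(-3 + 4)*(0 + 4)*6 = -4*6 = -24)
(l + A)**2 = (18 - 24)**2 = (-6)**2 = 36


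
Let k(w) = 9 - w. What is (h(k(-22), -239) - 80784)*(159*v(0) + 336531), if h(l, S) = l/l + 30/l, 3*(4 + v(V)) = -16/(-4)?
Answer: -841693602001/31 ≈ -2.7151e+10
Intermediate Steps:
v(V) = -8/3 (v(V) = -4 + (-16/(-4))/3 = -4 + (-16*(-¼))/3 = -4 + (⅓)*4 = -4 + 4/3 = -8/3)
h(l, S) = 1 + 30/l
(h(k(-22), -239) - 80784)*(159*v(0) + 336531) = ((30 + (9 - 1*(-22)))/(9 - 1*(-22)) - 80784)*(159*(-8/3) + 336531) = ((30 + (9 + 22))/(9 + 22) - 80784)*(-424 + 336531) = ((30 + 31)/31 - 80784)*336107 = ((1/31)*61 - 80784)*336107 = (61/31 - 80784)*336107 = -2504243/31*336107 = -841693602001/31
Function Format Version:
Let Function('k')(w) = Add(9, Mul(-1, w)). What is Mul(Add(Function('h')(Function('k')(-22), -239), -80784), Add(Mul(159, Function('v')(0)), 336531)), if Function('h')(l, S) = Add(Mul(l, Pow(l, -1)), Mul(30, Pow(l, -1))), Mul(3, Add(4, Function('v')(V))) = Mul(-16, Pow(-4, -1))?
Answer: Rational(-841693602001, 31) ≈ -2.7151e+10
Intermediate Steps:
Function('v')(V) = Rational(-8, 3) (Function('v')(V) = Add(-4, Mul(Rational(1, 3), Mul(-16, Pow(-4, -1)))) = Add(-4, Mul(Rational(1, 3), Mul(-16, Rational(-1, 4)))) = Add(-4, Mul(Rational(1, 3), 4)) = Add(-4, Rational(4, 3)) = Rational(-8, 3))
Function('h')(l, S) = Add(1, Mul(30, Pow(l, -1)))
Mul(Add(Function('h')(Function('k')(-22), -239), -80784), Add(Mul(159, Function('v')(0)), 336531)) = Mul(Add(Mul(Pow(Add(9, Mul(-1, -22)), -1), Add(30, Add(9, Mul(-1, -22)))), -80784), Add(Mul(159, Rational(-8, 3)), 336531)) = Mul(Add(Mul(Pow(Add(9, 22), -1), Add(30, Add(9, 22))), -80784), Add(-424, 336531)) = Mul(Add(Mul(Pow(31, -1), Add(30, 31)), -80784), 336107) = Mul(Add(Mul(Rational(1, 31), 61), -80784), 336107) = Mul(Add(Rational(61, 31), -80784), 336107) = Mul(Rational(-2504243, 31), 336107) = Rational(-841693602001, 31)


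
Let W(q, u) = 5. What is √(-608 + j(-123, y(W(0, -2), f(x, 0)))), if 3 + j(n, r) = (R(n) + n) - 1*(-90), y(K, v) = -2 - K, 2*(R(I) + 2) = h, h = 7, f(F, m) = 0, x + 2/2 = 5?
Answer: I*√2570/2 ≈ 25.348*I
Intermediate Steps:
x = 4 (x = -1 + 5 = 4)
R(I) = 3/2 (R(I) = -2 + (½)*7 = -2 + 7/2 = 3/2)
j(n, r) = 177/2 + n (j(n, r) = -3 + ((3/2 + n) - 1*(-90)) = -3 + ((3/2 + n) + 90) = -3 + (183/2 + n) = 177/2 + n)
√(-608 + j(-123, y(W(0, -2), f(x, 0)))) = √(-608 + (177/2 - 123)) = √(-608 - 69/2) = √(-1285/2) = I*√2570/2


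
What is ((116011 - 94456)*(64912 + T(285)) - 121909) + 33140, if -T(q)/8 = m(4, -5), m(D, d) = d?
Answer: 1399951591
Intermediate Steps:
T(q) = 40 (T(q) = -8*(-5) = 40)
((116011 - 94456)*(64912 + T(285)) - 121909) + 33140 = ((116011 - 94456)*(64912 + 40) - 121909) + 33140 = (21555*64952 - 121909) + 33140 = (1400040360 - 121909) + 33140 = 1399918451 + 33140 = 1399951591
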